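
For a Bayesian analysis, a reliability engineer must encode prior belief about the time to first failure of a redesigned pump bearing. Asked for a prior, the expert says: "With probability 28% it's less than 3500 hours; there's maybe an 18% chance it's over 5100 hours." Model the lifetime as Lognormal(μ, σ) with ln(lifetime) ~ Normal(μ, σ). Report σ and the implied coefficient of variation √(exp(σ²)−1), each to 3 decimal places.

σ ≈ 0.251, CV ≈ 0.255

If T ~ Lognormal(μ,σ) then ln T ~ Normal(μ,σ), so the p-quantile of ln T is μ + z_p·σ.
ln(3500) = 8.161 and ln(5100) = 8.537; z_{0.28} = -0.5828, z_{0.82} = 0.9154.
σ = (8.537 − 8.161)/(0.9154 − (-0.5828)) = 0.251.
μ = 8.161 − (-0.5828)·0.251 = 8.307.
CV = √(exp(σ²)−1) = √(exp(0.0631)−1) = 0.255.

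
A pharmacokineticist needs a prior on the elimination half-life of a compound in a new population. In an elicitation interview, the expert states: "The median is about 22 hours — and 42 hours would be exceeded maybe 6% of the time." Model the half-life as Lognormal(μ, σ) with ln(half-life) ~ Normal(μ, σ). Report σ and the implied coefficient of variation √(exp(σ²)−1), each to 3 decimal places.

If T ~ Lognormal(μ,σ) then ln T ~ Normal(μ,σ), so the p-quantile of ln T is μ + z_p·σ.
ln(22) = 3.091 and ln(42) = 3.738; z_{0.5} = 0, z_{0.94} = 1.555.
σ = (3.738 − 3.091)/(1.555 − (0)) = 0.416.
μ = 3.091 − (0)·0.416 = 3.091.
CV = √(exp(σ²)−1) = √(exp(0.1730)−1) = 0.435.

σ ≈ 0.416, CV ≈ 0.435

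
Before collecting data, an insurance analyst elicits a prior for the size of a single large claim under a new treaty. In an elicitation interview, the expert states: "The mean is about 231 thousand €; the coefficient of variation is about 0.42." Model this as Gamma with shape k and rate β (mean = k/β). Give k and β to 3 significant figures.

k ≈ 5.67, β ≈ 0.0245

For Gamma(k, rate β): mean = k/β, variance = k/β², so CV = 1/√k.
CV = 0.42, hence k = 1/CV² = 5.67.
Then β = k/mean = 5.67/231 = 0.0245.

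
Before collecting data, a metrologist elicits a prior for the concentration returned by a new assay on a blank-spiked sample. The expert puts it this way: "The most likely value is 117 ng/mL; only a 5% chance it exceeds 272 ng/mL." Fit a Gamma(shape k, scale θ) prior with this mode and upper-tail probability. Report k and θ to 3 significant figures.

Gamma(k,θ) with k>1 has mode (k−1)θ, so θ = 117/(k−1).
Need P(X < 272) = 0.95 with θ tied to k this way. Start at k = 2, θ = 117: P(X<272) ≈ 0.675.
Too low — raise k to concentrate. Iterating converges to k ≈ 4.85.
Then θ = 117/(4.85−1) ≈ 30.4.

k ≈ 4.85, θ ≈ 30.4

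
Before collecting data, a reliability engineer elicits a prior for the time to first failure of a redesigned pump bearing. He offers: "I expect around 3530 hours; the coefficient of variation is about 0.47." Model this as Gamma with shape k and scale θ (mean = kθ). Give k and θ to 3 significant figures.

k ≈ 4.53, θ ≈ 780

For Gamma(k, scale θ): mean = kθ, variance = kθ², so CV = 1/√k.
CV = 0.47, hence k = 1/CV² = 4.53.
Then θ = mean/k = 3530/4.53 = 780.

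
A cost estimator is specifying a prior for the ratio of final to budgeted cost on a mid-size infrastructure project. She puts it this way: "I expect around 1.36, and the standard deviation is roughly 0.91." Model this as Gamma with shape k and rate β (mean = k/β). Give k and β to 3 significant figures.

k ≈ 2.23, β ≈ 1.64

For Gamma(k, rate β): mean = k/β, variance = k/β², so CV = 1/√k.
CV = SD/mean = 0.91/1.36 = 0.6691, hence k = 1/CV² = 2.23.
Then β = k/mean = 2.23/1.36 = 1.64.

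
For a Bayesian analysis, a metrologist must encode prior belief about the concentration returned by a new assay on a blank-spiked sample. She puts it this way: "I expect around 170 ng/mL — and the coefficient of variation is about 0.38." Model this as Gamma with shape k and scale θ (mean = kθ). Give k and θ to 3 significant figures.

k ≈ 6.93, θ ≈ 24.5

For Gamma(k, scale θ): mean = kθ, variance = kθ², so CV = 1/√k.
CV = 0.38, hence k = 1/CV² = 6.93.
Then θ = mean/k = 170/6.93 = 24.5.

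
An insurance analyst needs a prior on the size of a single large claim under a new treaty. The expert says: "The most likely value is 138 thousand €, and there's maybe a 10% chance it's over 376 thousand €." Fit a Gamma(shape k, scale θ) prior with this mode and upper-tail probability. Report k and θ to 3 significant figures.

Gamma(k,θ) with k>1 has mode (k−1)θ, so θ = 138/(k−1).
Need P(X < 376) = 0.9 with θ tied to k this way. Start at k = 2, θ = 138: P(X<376) ≈ 0.756.
Too low — raise k to concentrate. Iterating converges to k ≈ 2.9.
Then θ = 138/(2.9−1) ≈ 72.5.

k ≈ 2.9, θ ≈ 72.5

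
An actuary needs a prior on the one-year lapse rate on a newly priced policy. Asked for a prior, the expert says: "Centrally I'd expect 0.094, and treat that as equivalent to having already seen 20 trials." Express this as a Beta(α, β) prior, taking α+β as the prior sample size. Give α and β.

Under the effective-sample-size interpretation, Beta(α, β) has prior mean α/(α+β) and prior sample size α+β.
So α+β = 20 and α/(α+β) = 0.094, giving α = 0.094·20 = 1.88 and β = 20 − 1.88 = 18.12.

α = 1.88, β = 18.12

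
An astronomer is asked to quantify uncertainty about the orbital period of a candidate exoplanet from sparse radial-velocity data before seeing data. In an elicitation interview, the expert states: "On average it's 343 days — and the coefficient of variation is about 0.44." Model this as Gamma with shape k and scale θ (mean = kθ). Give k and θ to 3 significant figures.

k ≈ 5.17, θ ≈ 66.4

For Gamma(k, scale θ): mean = kθ, variance = kθ², so CV = 1/√k.
CV = 0.44, hence k = 1/CV² = 5.17.
Then θ = mean/k = 343/5.17 = 66.4.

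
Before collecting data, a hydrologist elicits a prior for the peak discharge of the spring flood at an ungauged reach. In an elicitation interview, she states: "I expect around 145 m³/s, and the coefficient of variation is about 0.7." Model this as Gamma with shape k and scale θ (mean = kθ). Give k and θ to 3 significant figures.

For Gamma(k, scale θ): mean = kθ, variance = kθ², so CV = 1/√k.
CV = 0.7, hence k = 1/CV² = 2.04.
Then θ = mean/k = 145/2.04 = 71.

k ≈ 2.04, θ ≈ 71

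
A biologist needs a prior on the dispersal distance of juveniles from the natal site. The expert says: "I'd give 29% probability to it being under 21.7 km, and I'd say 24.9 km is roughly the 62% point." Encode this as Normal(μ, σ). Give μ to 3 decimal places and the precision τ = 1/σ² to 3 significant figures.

The p-quantile of Normal(μ,σ) is μ + z_p·σ, with z_{0.29} = -0.5534 and z_{0.62} = 0.3055.
Eliminate σ: μ = (z₂·x₁ − z₁·x₂)/(z₂ − z₁) = (0.3055·21.7 − (-0.5534)·24.9)/0.8589 = 23.762.
Then σ = (x₂ − x₁)/(z₂ − z₁) = (24.9 − 21.7)/0.8589 = 3.726.
Precision τ = 1/σ² = 1/3.726² = 0.072.

μ = 23.762, τ = 0.072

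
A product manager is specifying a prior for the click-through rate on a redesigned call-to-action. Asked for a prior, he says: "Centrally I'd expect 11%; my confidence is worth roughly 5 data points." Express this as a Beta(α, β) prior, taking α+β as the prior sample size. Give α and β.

α = 0.55, β = 4.45

Under the effective-sample-size interpretation, Beta(α, β) has prior mean α/(α+β) and prior sample size α+β.
So α+β = 5 and α/(α+β) = 0.11, giving α = 0.11·5 = 0.55 and β = 5 − 0.55 = 4.45.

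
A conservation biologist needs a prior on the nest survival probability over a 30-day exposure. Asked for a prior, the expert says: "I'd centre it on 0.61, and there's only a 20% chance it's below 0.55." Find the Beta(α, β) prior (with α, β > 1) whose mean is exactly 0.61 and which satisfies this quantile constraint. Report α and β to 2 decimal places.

With mean 0.61 fixed, write α = 0.61s, β = 0.39s where s = α+β.
Need P(θ < 0.55) = 0.2 under Beta(0.61s, 0.39s). Normal approximation: (q−m)/√(m(1−m)/s) ≈ z_{0.2} = -0.842, so s ≈ 0.61·0.39·(-0.842)²/(0.55−0.61)² = 46.8.
At s = 46.8: P(θ<0.55) ≈ 0.198. Adjusting to match 0.2 gives s ≈ 46.18.
So α = 0.61·46.18 ≈ 28.17, β = 0.39·46.18 ≈ 18.01.

α ≈ 28.17, β ≈ 18.01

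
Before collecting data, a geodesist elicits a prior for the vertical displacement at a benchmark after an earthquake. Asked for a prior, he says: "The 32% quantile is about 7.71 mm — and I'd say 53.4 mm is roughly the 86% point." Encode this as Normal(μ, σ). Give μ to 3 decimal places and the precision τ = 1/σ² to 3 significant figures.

μ = 21.514, τ = 0.00115

The p-quantile of Normal(μ,σ) is μ + z_p·σ, with z_{0.32} = -0.4677 and z_{0.86} = 1.08.
Eliminate σ: μ = (z₂·x₁ − z₁·x₂)/(z₂ − z₁) = (1.08·7.71 − (-0.4677)·53.4)/1.548 = 21.514.
Then σ = (x₂ − x₁)/(z₂ − z₁) = (53.4 − 7.71)/1.548 = 29.515.
Precision τ = 1/σ² = 1/29.52² = 0.00115.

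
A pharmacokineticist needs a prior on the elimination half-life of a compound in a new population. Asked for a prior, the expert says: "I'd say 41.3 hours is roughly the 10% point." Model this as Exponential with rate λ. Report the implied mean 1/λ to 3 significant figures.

P(T < 41.3) = 1 − e^(−λ·41.3) = 0.1, so λ = −ln(1−0.1)/41.3 = −ln(0.9)/41.3 = 0.00255.
Mean = 1/λ = 392 hours.

mean ≈ 392 hours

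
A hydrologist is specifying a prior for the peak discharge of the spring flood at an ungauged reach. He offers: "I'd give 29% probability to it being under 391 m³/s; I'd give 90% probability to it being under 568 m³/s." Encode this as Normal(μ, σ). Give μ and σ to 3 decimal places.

μ = 444.380, σ = 96.461

The p-quantile of Normal(μ,σ) is μ + z_p·σ, with z_{0.29} = -0.5534 and z_{0.9} = 1.282.
Eliminate σ: μ = (z₂·x₁ − z₁·x₂)/(z₂ − z₁) = (1.282·391 − (-0.5534)·568)/1.835 = 444.380.
Then σ = (x₂ − x₁)/(z₂ − z₁) = (568 − 391)/1.835 = 96.461.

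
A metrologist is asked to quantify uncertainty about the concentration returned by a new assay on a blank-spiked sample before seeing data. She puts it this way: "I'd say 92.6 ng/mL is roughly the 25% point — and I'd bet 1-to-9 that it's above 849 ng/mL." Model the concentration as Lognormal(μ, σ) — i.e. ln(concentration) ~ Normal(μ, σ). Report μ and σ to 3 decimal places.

μ ≈ 5.292, σ ≈ 1.133

If T ~ Lognormal(μ,σ) then ln T ~ Normal(μ,σ), so the p-quantile of ln T is μ + z_p·σ.
ln(92.6) = 4.528 and ln(849) = 6.744; z_{0.25} = -0.6745, z_{0.9} = 1.282.
σ = (6.744 − 4.528)/(1.282 − (-0.6745)) = 1.133.
μ = 4.528 − (-0.6745)·1.133 = 5.292.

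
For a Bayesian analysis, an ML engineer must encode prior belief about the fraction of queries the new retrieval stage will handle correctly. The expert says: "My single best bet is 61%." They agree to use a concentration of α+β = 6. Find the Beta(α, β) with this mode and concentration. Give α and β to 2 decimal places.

α = 3.44, β = 2.56

For α,β > 1 the Beta mode is (α−1)/(α+β−2). With α+β = 6, the mode is (α−1)/4.
Set (α−1)/4 = 0.61 → α = 1 + 0.61·4 = 3.44.
β = 6 − α = 2.56.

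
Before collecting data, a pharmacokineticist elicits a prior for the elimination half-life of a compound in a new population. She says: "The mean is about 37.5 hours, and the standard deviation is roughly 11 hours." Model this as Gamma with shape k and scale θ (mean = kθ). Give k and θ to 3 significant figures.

k ≈ 11.6, θ ≈ 3.23

For Gamma(k, scale θ): mean = kθ, variance = kθ², so CV = 1/√k.
CV = SD/mean = 11/37.5 = 0.2933, hence k = 1/CV² = 11.6.
Then θ = mean/k = 37.5/11.6 = 3.23.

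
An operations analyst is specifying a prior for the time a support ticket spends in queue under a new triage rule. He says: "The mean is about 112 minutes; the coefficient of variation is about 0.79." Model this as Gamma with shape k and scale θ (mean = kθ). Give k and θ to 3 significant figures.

k ≈ 1.6, θ ≈ 69.9

For Gamma(k, scale θ): mean = kθ, variance = kθ², so CV = 1/√k.
CV = 0.79, hence k = 1/CV² = 1.6.
Then θ = mean/k = 112/1.6 = 69.9.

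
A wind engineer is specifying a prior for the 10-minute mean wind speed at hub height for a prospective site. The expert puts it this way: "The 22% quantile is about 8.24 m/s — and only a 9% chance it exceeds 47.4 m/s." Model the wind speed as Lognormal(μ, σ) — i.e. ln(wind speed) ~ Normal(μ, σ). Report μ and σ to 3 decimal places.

If T ~ Lognormal(μ,σ) then ln T ~ Normal(μ,σ), so the p-quantile of ln T is μ + z_p·σ.
ln(8.24) = 2.109 and ln(47.4) = 3.859; z_{0.22} = -0.7722, z_{0.91} = 1.341.
σ = (3.859 − 2.109)/(1.341 − (-0.7722)) = 0.828.
μ = 2.109 − (-0.7722)·0.828 = 2.748.

μ ≈ 2.748, σ ≈ 0.828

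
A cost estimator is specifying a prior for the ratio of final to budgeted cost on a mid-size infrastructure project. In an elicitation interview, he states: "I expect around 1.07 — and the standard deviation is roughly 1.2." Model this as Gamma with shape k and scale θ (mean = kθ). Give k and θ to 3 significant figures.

k ≈ 0.795, θ ≈ 1.35

For Gamma(k, scale θ): mean = kθ, variance = kθ², so CV = 1/√k.
CV = SD/mean = 1.2/1.07 = 1.121, hence k = 1/CV² = 0.795.
Then θ = mean/k = 1.07/0.795 = 1.35.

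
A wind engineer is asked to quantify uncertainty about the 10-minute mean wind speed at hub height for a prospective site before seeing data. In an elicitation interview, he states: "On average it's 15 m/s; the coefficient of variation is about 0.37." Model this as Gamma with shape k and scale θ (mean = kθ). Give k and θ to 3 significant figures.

k ≈ 7.3, θ ≈ 2.05

For Gamma(k, scale θ): mean = kθ, variance = kθ², so CV = 1/√k.
CV = 0.37, hence k = 1/CV² = 7.3.
Then θ = mean/k = 15/7.3 = 2.05.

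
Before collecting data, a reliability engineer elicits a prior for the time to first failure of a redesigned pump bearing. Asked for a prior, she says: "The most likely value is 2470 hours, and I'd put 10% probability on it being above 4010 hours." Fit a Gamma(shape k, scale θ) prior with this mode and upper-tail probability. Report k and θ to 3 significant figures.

k ≈ 9.02, θ ≈ 308

Gamma(k,θ) with k>1 has mode (k−1)θ, so θ = 2470/(k−1).
Need P(X < 4010) = 0.9 with θ tied to k this way. Start at k = 2, θ = 2470: P(X<4010) ≈ 0.483.
Too low — raise k to concentrate. Iterating converges to k ≈ 9.02.
Then θ = 2470/(9.02−1) ≈ 308.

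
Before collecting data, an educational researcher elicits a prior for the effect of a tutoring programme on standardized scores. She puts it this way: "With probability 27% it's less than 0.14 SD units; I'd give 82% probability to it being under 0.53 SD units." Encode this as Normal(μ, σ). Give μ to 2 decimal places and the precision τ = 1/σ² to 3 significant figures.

For Normal(μ,σ), the p-quantile is μ + z_p·σ. Here z_{0.27} = -0.6128, z_{0.82} = 0.9154.
So 0.14 = μ − 0.6128σ and 0.53 = μ + 0.9154σ.
Subtracting: σ = (0.53 − 0.14)/(0.9154 − (-0.6128)) = 0.26.
Then μ = 0.14 − (-0.6128)·0.26 = 0.30.
Precision τ = 1/σ² = 1/0.2552² = 15.4.

μ = 0.30, τ = 15.4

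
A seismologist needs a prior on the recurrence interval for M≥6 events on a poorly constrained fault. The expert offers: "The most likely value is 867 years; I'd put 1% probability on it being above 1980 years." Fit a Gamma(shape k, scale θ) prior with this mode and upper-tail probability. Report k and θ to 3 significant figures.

Gamma(k,θ) with k>1 has mode (k−1)θ, so θ = 867/(k−1).
Need P(X < 1980) = 0.99 with θ tied to k this way. Start at k = 2, θ = 867: P(X<1980) ≈ 0.665.
Too low — raise k to concentrate. Iterating converges to k ≈ 8.02.
Then θ = 867/(8.02−1) ≈ 124.

k ≈ 8.02, θ ≈ 124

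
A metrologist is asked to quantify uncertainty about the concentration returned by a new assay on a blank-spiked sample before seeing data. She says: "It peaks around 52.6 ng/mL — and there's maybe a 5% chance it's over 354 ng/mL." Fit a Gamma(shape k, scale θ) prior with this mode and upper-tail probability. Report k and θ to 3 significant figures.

k ≈ 1.61, θ ≈ 86.5

Gamma(k,θ) with k>1 has mode (k−1)θ, so θ = 52.6/(k−1).
Need P(X < 354) = 0.95 with θ tied to k this way. Start at k = 2, θ = 52.6: P(X<354) ≈ 0.991.
Too high — lower k to spread out. Iterating converges to k ≈ 1.61.
Then θ = 52.6/(1.61−1) ≈ 86.5.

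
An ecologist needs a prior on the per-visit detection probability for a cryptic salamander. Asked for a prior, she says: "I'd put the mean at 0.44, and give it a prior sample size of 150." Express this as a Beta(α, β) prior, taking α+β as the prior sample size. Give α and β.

α = 66, β = 84

Under the effective-sample-size interpretation, Beta(α, β) has prior mean α/(α+β) and prior sample size α+β.
So α+β = 150 and α/(α+β) = 0.44, giving α = 0.44·150 = 66 and β = 150 − 66 = 84.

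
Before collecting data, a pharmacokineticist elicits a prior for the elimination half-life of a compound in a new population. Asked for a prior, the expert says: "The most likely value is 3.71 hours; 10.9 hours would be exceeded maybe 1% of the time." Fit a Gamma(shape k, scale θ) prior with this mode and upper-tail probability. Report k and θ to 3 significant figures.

k ≈ 4.9, θ ≈ 0.952

Gamma(k,θ) with k>1 has mode (k−1)θ, so θ = 3.71/(k−1).
Need P(X < 10.9) = 0.99 with θ tied to k this way. Start at k = 2, θ = 3.71: P(X<10.9) ≈ 0.791.
Too low — raise k to concentrate. Iterating converges to k ≈ 4.9.
Then θ = 3.71/(4.9−1) ≈ 0.952.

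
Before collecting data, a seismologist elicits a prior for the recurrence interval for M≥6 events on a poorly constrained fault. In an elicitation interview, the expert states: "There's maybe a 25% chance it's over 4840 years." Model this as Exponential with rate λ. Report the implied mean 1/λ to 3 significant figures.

mean ≈ 3490 years

P(T > 4840.0) = e^(−λ·4840.0) = 0.25, so λ = −ln(0.25)/4840.0 = 0.000286.
Mean = 1/λ = 3490 years.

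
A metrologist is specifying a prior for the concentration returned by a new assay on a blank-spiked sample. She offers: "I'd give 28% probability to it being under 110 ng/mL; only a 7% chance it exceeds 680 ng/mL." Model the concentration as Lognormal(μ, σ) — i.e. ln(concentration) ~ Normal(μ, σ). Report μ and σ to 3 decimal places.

μ ≈ 5.216, σ ≈ 0.885

If T ~ Lognormal(μ,σ) then ln T ~ Normal(μ,σ), so the p-quantile of ln T is μ + z_p·σ.
ln(110) = 4.7 and ln(680) = 6.522; z_{0.28} = -0.5828, z_{0.93} = 1.476.
σ = (6.522 − 4.7)/(1.476 − (-0.5828)) = 0.885.
μ = 4.7 − (-0.5828)·0.885 = 5.216.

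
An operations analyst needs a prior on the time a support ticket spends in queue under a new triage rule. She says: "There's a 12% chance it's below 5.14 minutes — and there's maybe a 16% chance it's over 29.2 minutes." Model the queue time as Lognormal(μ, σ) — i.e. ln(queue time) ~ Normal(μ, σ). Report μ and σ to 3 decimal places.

If T ~ Lognormal(μ,σ) then ln T ~ Normal(μ,σ), so the p-quantile of ln T is μ + z_p·σ.
ln(5.14) = 1.637 and ln(29.2) = 3.374; z_{0.12} = -1.175, z_{0.84} = 0.9945.
σ = (3.374 − 1.637)/(0.9945 − (-1.175)) = 0.801.
μ = 1.637 − (-1.175)·0.801 = 2.578.

μ ≈ 2.578, σ ≈ 0.801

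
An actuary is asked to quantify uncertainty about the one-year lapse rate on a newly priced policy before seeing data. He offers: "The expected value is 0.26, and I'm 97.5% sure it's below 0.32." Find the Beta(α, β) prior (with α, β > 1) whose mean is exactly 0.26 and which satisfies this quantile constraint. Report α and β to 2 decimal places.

α ≈ 56.85, β ≈ 161.81

With mean 0.26 fixed, write α = 0.26s, β = 0.74s where s = α+β.
Need P(θ < 0.32) = 0.975 under Beta(0.26s, 0.74s). Normal approximation: (q−m)/√(m(1−m)/s) ≈ z_{0.975} = 1.96, so s ≈ 0.26·0.74·(1.96)²/(0.32−0.26)² = 205.3.
At s = 205.3: P(θ<0.32) ≈ 0.971. Adjusting to match 0.975 gives s ≈ 218.67.
So α = 0.26·218.67 ≈ 56.85, β = 0.74·218.67 ≈ 161.81.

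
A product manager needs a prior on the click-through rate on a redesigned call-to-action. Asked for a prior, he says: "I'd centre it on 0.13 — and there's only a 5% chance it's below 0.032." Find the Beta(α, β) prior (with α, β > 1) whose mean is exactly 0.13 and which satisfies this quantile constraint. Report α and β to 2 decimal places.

α ≈ 2.48, β ≈ 16.59

With mean 0.13 fixed, write α = 0.13s, β = 0.87s where s = α+β.
Need P(θ < 0.032) = 0.05 under Beta(0.13s, 0.87s). Normal approximation: (q−m)/√(m(1−m)/s) ≈ z_{0.05} = -1.64, so s ≈ 0.13·0.87·(-1.64)²/(0.032−0.13)² = 31.9.
At s = 31.9: P(θ<0.032) ≈ 0.013. Adjusting to match 0.05 gives s ≈ 19.07.
So α = 0.13·19.07 ≈ 2.48, β = 0.87·19.07 ≈ 16.59.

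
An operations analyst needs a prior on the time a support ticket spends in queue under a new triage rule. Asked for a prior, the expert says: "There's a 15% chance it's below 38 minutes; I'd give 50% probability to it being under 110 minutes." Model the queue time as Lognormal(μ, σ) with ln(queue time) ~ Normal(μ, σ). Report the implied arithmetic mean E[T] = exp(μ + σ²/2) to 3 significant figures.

E[T] ≈ 186 minutes

If T ~ Lognormal(μ,σ) then ln T ~ Normal(μ,σ), so the p-quantile of ln T is μ + z_p·σ.
ln(38) = 3.638 and ln(110) = 4.7; z_{0.15} = -1.036, z_{0.5} = 0.
σ = (4.7 − 3.638)/(0 − (-1.036)) = 1.026.
μ = 3.638 − (-1.036)·1.026 = 4.700.
E[T] = exp(μ + σ²/2) = exp(4.700 + 0.5259) = 186 minutes.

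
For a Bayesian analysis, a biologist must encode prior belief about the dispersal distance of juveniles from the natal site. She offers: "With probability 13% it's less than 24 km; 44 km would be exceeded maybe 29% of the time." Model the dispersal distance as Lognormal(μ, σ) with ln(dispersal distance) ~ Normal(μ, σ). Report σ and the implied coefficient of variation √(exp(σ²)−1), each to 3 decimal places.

If T ~ Lognormal(μ,σ) then ln T ~ Normal(μ,σ), so the p-quantile of ln T is μ + z_p·σ.
ln(24) = 3.178 and ln(44) = 3.784; z_{0.13} = -1.126, z_{0.71} = 0.5534.
σ = (3.784 − 3.178)/(0.5534 − (-1.126)) = 0.361.
μ = 3.178 − (-1.126)·0.361 = 3.585.
CV = √(exp(σ²)−1) = √(exp(0.1302)−1) = 0.373.

σ ≈ 0.361, CV ≈ 0.373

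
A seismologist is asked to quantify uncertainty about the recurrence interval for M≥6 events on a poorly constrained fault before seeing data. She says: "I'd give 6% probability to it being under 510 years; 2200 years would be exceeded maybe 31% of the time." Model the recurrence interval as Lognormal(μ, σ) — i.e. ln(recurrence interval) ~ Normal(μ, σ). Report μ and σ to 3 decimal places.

μ ≈ 7.343, σ ≈ 0.713

If T ~ Lognormal(μ,σ) then ln T ~ Normal(μ,σ), so the p-quantile of ln T is μ + z_p·σ.
ln(510) = 6.234 and ln(2200) = 7.696; z_{0.06} = -1.555, z_{0.69} = 0.4959.
σ = (7.696 − 6.234)/(0.4959 − (-1.555)) = 0.713.
μ = 6.234 − (-1.555)·0.713 = 7.343.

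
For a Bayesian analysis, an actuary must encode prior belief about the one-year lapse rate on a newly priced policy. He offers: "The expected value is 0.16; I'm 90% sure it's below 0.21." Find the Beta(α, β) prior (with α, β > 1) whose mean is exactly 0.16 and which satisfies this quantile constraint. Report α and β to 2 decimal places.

With mean 0.16 fixed, write α = 0.16s, β = 0.84s where s = α+β.
Need P(θ < 0.21) = 0.9 under Beta(0.16s, 0.84s). Normal approximation: (q−m)/√(m(1−m)/s) ≈ z_{0.9} = 1.28, so s ≈ 0.16·0.84·(1.28)²/(0.21−0.16)² = 88.3.
At s = 88.3: P(θ<0.21) ≈ 0.895. Adjusting to match 0.9 gives s ≈ 92.83.
So α = 0.16·92.83 ≈ 14.85, β = 0.84·92.83 ≈ 77.98.

α ≈ 14.85, β ≈ 77.98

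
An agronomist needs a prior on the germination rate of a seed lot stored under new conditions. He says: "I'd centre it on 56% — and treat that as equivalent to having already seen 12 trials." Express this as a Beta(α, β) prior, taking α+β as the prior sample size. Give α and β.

Under the effective-sample-size interpretation, Beta(α, β) has prior mean α/(α+β) and prior sample size α+β.
So α+β = 12 and α/(α+β) = 0.56, giving α = 0.56·12 = 6.72 and β = 12 − 6.72 = 5.28.

α = 6.72, β = 5.28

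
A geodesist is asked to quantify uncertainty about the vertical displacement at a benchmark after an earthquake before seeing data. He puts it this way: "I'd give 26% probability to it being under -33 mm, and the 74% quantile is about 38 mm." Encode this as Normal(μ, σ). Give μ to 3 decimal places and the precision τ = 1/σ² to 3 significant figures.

μ = 2.500, τ = 0.000328

The p-quantile of Normal(μ,σ) is μ + z_p·σ, with z_{0.26} = -0.6433 and z_{0.74} = 0.6433.
Eliminate σ: μ = (z₂·x₁ − z₁·x₂)/(z₂ − z₁) = (0.6433·-33 − (-0.6433)·38)/1.287 = 2.500.
Then σ = (x₂ − x₁)/(z₂ − z₁) = (38 − -33)/1.287 = 55.180.
Precision τ = 1/σ² = 1/55.18² = 0.000328.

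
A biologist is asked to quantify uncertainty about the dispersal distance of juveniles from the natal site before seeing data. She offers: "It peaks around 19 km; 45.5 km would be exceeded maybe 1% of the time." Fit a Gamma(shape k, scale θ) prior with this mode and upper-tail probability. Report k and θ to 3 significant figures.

k ≈ 7.21, θ ≈ 3.06

Gamma(k,θ) with k>1 has mode (k−1)θ, so θ = 19/(k−1).
Need P(X < 45.5) = 0.99 with θ tied to k this way. Start at k = 2, θ = 19: P(X<45.5) ≈ 0.690.
Too low — raise k to concentrate. Iterating converges to k ≈ 7.21.
Then θ = 19/(7.21−1) ≈ 3.06.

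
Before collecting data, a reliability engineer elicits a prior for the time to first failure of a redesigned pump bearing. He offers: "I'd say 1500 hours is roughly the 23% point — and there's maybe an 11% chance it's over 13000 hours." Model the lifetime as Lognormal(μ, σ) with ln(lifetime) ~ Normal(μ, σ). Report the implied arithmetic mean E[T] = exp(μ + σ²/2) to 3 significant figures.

E[T] ≈ 6180 hours

If T ~ Lognormal(μ,σ) then ln T ~ Normal(μ,σ), so the p-quantile of ln T is μ + z_p·σ.
ln(1500) = 7.313 and ln(13000) = 9.473; z_{0.23} = -0.7388, z_{0.89} = 1.227.
σ = (9.473 − 7.313)/(1.227 − (-0.7388)) = 1.099.
μ = 7.313 − (-0.7388)·1.099 = 8.125.
E[T] = exp(μ + σ²/2) = exp(8.125 + 0.6036) = 6180 hours.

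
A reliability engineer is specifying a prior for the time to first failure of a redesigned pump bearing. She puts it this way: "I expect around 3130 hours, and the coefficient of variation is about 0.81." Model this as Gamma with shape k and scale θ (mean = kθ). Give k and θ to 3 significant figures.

k ≈ 1.52, θ ≈ 2050

For Gamma(k, scale θ): mean = kθ, variance = kθ², so CV = 1/√k.
CV = 0.81, hence k = 1/CV² = 1.52.
Then θ = mean/k = 3130/1.52 = 2050.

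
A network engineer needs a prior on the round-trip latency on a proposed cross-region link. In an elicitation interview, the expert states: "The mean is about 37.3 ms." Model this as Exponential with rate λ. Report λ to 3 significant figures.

λ ≈ 0.0268

Exponential mean = 1/λ, so λ = 1/37.3 = 0.0268.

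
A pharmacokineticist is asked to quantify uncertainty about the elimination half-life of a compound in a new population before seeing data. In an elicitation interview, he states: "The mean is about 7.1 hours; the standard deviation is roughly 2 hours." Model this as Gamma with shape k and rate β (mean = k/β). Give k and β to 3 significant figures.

k ≈ 12.6, β ≈ 1.77

For Gamma(k, rate β): mean = k/β, variance = k/β², so CV = 1/√k.
CV = SD/mean = 2/7.1 = 0.2817, hence k = 1/CV² = 12.6.
Then β = k/mean = 12.6/7.1 = 1.77.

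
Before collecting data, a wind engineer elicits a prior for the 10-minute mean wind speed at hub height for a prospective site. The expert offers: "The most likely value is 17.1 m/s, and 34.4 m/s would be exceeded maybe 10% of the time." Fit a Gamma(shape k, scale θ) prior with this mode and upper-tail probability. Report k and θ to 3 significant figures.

Gamma(k,θ) with k>1 has mode (k−1)θ, so θ = 17.1/(k−1).
Need P(X < 34.4) = 0.9 with θ tied to k this way. Start at k = 2, θ = 17.1: P(X<34.4) ≈ 0.597.
Too low — raise k to concentrate. Iterating converges to k ≈ 4.93.
Then θ = 17.1/(4.93−1) ≈ 4.36.

k ≈ 4.93, θ ≈ 4.36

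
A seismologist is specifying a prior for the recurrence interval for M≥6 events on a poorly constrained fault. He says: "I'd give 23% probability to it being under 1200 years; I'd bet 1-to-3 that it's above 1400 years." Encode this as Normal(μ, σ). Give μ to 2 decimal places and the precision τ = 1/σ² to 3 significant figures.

For Normal(μ,σ), the p-quantile is μ + z_p·σ. Here z_{0.23} = -0.7388, z_{0.75} = 0.6745.
So 1200 = μ − 0.7388σ and 1400 = μ + 0.6745σ.
Subtracting: σ = (1400 − 1200)/(0.6745 − (-0.7388)) = 141.51.
Then μ = 1200 − (-0.7388)·141.51 = 1304.55.
Precision τ = 1/σ² = 1/141.5² = 4.99e-05.

μ = 1304.55, τ = 4.99e-05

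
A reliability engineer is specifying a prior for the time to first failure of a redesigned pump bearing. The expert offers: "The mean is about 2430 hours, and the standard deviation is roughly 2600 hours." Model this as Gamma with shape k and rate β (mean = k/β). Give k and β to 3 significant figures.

For Gamma(k, rate β): mean = k/β, variance = k/β², so CV = 1/√k.
CV = SD/mean = 2600/2430 = 1.07, hence k = 1/CV² = 0.874.
Then β = k/mean = 0.874/2430 = 0.000359.

k ≈ 0.874, β ≈ 0.000359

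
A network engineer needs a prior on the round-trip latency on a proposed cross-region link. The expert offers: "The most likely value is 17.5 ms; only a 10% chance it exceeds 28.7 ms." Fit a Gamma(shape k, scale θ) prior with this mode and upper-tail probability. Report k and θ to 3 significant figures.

Gamma(k,θ) with k>1 has mode (k−1)θ, so θ = 17.5/(k−1).
Need P(X < 28.7) = 0.9 with θ tied to k this way. Start at k = 2, θ = 17.5: P(X<28.7) ≈ 0.488.
Too low — raise k to concentrate. Iterating converges to k ≈ 8.7.
Then θ = 17.5/(8.7−1) ≈ 2.27.

k ≈ 8.7, θ ≈ 2.27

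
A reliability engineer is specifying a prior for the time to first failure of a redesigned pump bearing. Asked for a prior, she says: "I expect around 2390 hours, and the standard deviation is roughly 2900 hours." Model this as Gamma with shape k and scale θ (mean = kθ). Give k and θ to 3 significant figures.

For Gamma(k, scale θ): mean = kθ, variance = kθ², so CV = 1/√k.
CV = SD/mean = 2900/2390 = 1.213, hence k = 1/CV² = 0.679.
Then θ = mean/k = 2390/0.679 = 3520.

k ≈ 0.679, θ ≈ 3520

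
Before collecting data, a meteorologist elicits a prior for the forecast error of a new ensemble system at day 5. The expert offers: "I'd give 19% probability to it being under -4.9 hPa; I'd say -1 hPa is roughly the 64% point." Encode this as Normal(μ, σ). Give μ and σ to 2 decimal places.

For Normal(μ,σ), the p-quantile is μ + z_p·σ. Here z_{0.19} = -0.8779, z_{0.64} = 0.3585.
So -4.9 = μ − 0.8779σ and -1 = μ + 0.3585σ.
Subtracting: σ = (-1 − -4.9)/(0.3585 − (-0.8779)) = 3.15.
Then μ = -4.9 − (-0.8779)·3.15 = -2.13.

μ = -2.13, σ = 3.15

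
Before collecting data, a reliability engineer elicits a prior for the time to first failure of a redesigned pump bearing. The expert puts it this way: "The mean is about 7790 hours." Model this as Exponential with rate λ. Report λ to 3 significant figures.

Exponential mean = 1/λ, so λ = 1/7790.0 = 0.000128.

λ ≈ 0.000128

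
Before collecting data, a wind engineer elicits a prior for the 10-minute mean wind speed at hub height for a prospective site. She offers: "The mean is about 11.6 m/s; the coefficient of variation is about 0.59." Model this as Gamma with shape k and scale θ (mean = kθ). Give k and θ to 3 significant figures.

For Gamma(k, scale θ): mean = kθ, variance = kθ², so CV = 1/√k.
CV = 0.59, hence k = 1/CV² = 2.87.
Then θ = mean/k = 11.6/2.87 = 4.04.

k ≈ 2.87, θ ≈ 4.04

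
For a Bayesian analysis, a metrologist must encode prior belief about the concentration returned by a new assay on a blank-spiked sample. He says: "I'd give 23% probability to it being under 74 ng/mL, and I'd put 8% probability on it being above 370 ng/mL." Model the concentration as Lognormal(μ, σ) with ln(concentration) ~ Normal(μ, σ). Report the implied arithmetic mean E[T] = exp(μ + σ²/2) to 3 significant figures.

If T ~ Lognormal(μ,σ) then ln T ~ Normal(μ,σ), so the p-quantile of ln T is μ + z_p·σ.
ln(74) = 4.304 and ln(370) = 5.914; z_{0.23} = -0.7388, z_{0.92} = 1.405.
σ = (5.914 − 4.304)/(1.405 − (-0.7388)) = 0.751.
μ = 4.304 − (-0.7388)·0.751 = 4.859.
E[T] = exp(μ + σ²/2) = exp(4.859 + 0.2818) = 171 ng/mL.

E[T] ≈ 171 ng/mL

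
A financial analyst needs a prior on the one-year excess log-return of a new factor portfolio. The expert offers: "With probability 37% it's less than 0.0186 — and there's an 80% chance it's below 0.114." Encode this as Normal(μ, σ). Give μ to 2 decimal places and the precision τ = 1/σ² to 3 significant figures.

For Normal(μ,σ), the p-quantile is μ + z_p·σ. Here z_{0.37} = -0.3319, z_{0.8} = 0.8416.
So 0.0186 = μ − 0.3319σ and 0.114 = μ + 0.8416σ.
Subtracting: σ = (0.114 − 0.0186)/(0.8416 − (-0.3319)) = 0.08.
Then μ = 0.0186 − (-0.3319)·0.08 = 0.05.
Precision τ = 1/σ² = 1/0.0813² = 151.

μ = 0.05, τ = 151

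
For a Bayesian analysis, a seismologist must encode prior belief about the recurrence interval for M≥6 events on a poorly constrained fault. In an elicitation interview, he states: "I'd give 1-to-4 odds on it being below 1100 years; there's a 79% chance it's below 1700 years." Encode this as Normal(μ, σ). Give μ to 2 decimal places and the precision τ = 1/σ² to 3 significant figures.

μ = 1406.41, τ = 7.54e-06

The p-quantile of Normal(μ,σ) is μ + z_p·σ, with z_{0.2} = -0.8416 and z_{0.79} = 0.8064.
Eliminate σ: μ = (z₂·x₁ − z₁·x₂)/(z₂ − z₁) = (0.8064·1100 − (-0.8416)·1700)/1.648 = 1406.41.
Then σ = (x₂ − x₁)/(z₂ − z₁) = (1700 − 1100)/1.648 = 364.07.
Precision τ = 1/σ² = 1/364.1² = 7.54e-06.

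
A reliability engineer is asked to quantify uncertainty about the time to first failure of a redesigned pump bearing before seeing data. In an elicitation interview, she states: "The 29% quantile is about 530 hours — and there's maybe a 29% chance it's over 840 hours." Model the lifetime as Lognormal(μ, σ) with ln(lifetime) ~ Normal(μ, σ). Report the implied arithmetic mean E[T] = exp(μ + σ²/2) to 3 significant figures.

If T ~ Lognormal(μ,σ) then ln T ~ Normal(μ,σ), so the p-quantile of ln T is μ + z_p·σ.
ln(530) = 6.273 and ln(840) = 6.733; z_{0.29} = -0.5534, z_{0.71} = 0.5534.
σ = (6.733 − 6.273)/(0.5534 − (-0.5534)) = 0.416.
μ = 6.273 − (-0.5534)·0.416 = 6.503.
E[T] = exp(μ + σ²/2) = exp(6.503 + 0.0866) = 728 hours.

E[T] ≈ 728 hours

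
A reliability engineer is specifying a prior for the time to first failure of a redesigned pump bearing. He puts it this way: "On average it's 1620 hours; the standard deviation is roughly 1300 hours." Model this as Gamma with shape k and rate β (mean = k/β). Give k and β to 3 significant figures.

For Gamma(k, rate β): mean = k/β, variance = k/β², so CV = 1/√k.
CV = SD/mean = 1300/1620 = 0.8025, hence k = 1/CV² = 1.55.
Then β = k/mean = 1.55/1620 = 0.000959.

k ≈ 1.55, β ≈ 0.000959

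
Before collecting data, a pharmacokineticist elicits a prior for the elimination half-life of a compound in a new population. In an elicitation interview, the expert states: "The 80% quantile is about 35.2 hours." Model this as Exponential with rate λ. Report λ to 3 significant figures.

λ ≈ 0.0457

P(T < 35.2) = 1 − e^(−λ·35.2) = 0.8, so λ = −ln(1−0.8)/35.2 = −ln(0.2)/35.2 = 0.0457.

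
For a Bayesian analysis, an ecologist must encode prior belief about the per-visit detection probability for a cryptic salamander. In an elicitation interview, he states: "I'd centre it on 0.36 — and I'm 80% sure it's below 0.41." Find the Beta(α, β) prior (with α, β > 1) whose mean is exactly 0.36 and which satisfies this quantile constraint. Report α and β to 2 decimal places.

With mean 0.36 fixed, write α = 0.36s, β = 0.64s where s = α+β.
Need P(θ < 0.41) = 0.8 under Beta(0.36s, 0.64s). Normal approximation: (q−m)/√(m(1−m)/s) ≈ z_{0.8} = 0.842, so s ≈ 0.36·0.64·(0.842)²/(0.41−0.36)² = 65.3.
At s = 65.3: P(θ<0.41) ≈ 0.802. Adjusting to match 0.8 gives s ≈ 64.23.
So α = 0.36·64.23 ≈ 23.12, β = 0.64·64.23 ≈ 41.11.

α ≈ 23.12, β ≈ 41.11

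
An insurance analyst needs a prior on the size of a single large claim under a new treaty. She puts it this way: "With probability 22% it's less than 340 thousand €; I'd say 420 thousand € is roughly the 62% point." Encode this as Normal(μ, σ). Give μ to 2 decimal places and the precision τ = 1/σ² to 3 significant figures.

The p-quantile of Normal(μ,σ) is μ + z_p·σ, with z_{0.22} = -0.7722 and z_{0.62} = 0.3055.
Eliminate σ: μ = (z₂·x₁ − z₁·x₂)/(z₂ − z₁) = (0.3055·340 − (-0.7722)·420)/1.078 = 397.32.
Then σ = (x₂ − x₁)/(z₂ − z₁) = (420 − 340)/1.078 = 74.23.
Precision τ = 1/σ² = 1/74.23² = 0.000181.

μ = 397.32, τ = 0.000181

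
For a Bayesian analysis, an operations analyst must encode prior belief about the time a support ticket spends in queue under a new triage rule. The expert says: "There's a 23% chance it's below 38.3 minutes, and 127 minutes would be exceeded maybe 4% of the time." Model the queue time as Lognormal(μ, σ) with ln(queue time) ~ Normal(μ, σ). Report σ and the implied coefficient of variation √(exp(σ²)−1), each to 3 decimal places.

If T ~ Lognormal(μ,σ) then ln T ~ Normal(μ,σ), so the p-quantile of ln T is μ + z_p·σ.
ln(38.3) = 3.645 and ln(127) = 4.844; z_{0.23} = -0.7388, z_{0.96} = 1.751.
σ = (4.844 − 3.645)/(1.751 − (-0.7388)) = 0.482.
μ = 3.645 − (-0.7388)·0.482 = 4.001.
CV = √(exp(σ²)−1) = √(exp(0.2319)−1) = 0.511.

σ ≈ 0.482, CV ≈ 0.511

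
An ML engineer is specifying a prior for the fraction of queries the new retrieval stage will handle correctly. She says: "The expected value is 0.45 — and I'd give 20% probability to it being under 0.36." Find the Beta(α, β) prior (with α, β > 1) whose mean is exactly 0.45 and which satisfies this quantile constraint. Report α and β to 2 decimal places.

α ≈ 9.88, β ≈ 12.08

With mean 0.45 fixed, write α = 0.45s, β = 0.55s where s = α+β.
Need P(θ < 0.36) = 0.2 under Beta(0.45s, 0.55s). Normal approximation: (q−m)/√(m(1−m)/s) ≈ z_{0.2} = -0.842, so s ≈ 0.45·0.55·(-0.842)²/(0.36−0.45)² = 21.6.
At s = 21.6: P(θ<0.36) ≈ 0.202. Adjusting to match 0.2 gives s ≈ 21.97.
So α = 0.45·21.97 ≈ 9.88, β = 0.55·21.97 ≈ 12.08.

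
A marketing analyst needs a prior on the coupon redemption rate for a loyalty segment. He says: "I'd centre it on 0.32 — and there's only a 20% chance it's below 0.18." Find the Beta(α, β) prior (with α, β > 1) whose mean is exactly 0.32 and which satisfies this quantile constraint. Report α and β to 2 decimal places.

α ≈ 2.61, β ≈ 5.55

With mean 0.32 fixed, write α = 0.32s, β = 0.68s where s = α+β.
Need P(θ < 0.18) = 0.2 under Beta(0.32s, 0.68s). Normal approximation: (q−m)/√(m(1−m)/s) ≈ z_{0.2} = -0.842, so s ≈ 0.32·0.68·(-0.842)²/(0.18−0.32)² = 7.9.
At s = 7.9: P(θ<0.18) ≈ 0.206. Adjusting to match 0.2 gives s ≈ 8.16.
So α = 0.32·8.16 ≈ 2.61, β = 0.68·8.16 ≈ 5.55.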